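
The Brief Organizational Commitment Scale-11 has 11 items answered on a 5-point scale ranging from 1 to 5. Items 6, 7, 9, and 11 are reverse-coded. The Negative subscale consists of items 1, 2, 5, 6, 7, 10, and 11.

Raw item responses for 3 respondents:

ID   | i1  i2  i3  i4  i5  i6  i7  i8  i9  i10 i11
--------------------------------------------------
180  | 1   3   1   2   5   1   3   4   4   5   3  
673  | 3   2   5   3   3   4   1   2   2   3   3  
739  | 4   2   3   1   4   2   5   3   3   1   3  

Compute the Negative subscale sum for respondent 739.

Respondent 739 raw: 4, 2, 3, 1, 4, 2, 5, 3, 3, 1, 3.
Negative items: 1, 2, 5, 6, 7, 10, 11.
Reverse-coded (reversed = (1+5) − raw = 6 − raw):
  item 1: 4
  item 2: 2
  item 5: 4
  item 6: 6 − 2 = 4
  item 7: 6 − 5 = 1
  item 10: 1
  item 11: 6 − 3 = 3
Sum = 4 + 2 + 4 + 4 + 1 + 1 + 3 = 19

19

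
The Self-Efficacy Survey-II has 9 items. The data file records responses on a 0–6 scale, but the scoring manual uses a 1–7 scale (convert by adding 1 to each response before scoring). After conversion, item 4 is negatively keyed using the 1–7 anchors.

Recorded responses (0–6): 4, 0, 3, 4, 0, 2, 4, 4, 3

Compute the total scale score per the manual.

31

Convert to 1–7: 5, 1, 4, 5, 1, 3, 5, 5, 4
Reverse-coded (on a 1–7 scale, reversed = 8 − raw):
  item 4: 8 − 5 = 3
Scored: 5, 1, 4, 3, 1, 3, 5, 5, 4
Total = 31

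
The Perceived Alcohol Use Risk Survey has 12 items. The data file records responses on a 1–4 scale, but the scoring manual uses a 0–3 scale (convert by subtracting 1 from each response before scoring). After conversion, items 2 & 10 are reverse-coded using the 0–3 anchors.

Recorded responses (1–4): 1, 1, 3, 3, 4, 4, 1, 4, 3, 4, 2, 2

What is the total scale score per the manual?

20

Convert to 0–3: 0, 0, 2, 2, 3, 3, 0, 3, 2, 3, 1, 1
Reverse-coded (reversed = (0+3) − raw = 3 − raw):
  item 2: 3 − 0 = 3
  item 10: 3 − 3 = 0
Scored: 0, 3, 2, 2, 3, 3, 0, 3, 2, 0, 1, 1
Total = 20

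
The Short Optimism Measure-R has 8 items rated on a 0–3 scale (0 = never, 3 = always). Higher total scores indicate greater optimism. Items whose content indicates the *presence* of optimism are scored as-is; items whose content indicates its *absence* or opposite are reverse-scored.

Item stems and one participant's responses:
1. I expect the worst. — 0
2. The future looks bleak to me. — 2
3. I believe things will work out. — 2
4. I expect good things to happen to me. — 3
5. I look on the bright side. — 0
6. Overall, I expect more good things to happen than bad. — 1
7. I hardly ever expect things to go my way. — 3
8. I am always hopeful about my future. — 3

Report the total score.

Items 1, 2, 7 describe the absence/opposite of optimism → reverse-score.
on a 0–3 scale, reversed = 3 − raw.
  item 1: 3 − 0 = 3
  item 2: 3 − 2 = 1
  item 3: 2
  item 4: 3
  item 5: 0
  item 6: 1
  item 7: 3 − 3 = 0
  item 8: 3
Total = 3 + 1 + 2 + 3 + 0 + 1 + 0 + 3 = 13

13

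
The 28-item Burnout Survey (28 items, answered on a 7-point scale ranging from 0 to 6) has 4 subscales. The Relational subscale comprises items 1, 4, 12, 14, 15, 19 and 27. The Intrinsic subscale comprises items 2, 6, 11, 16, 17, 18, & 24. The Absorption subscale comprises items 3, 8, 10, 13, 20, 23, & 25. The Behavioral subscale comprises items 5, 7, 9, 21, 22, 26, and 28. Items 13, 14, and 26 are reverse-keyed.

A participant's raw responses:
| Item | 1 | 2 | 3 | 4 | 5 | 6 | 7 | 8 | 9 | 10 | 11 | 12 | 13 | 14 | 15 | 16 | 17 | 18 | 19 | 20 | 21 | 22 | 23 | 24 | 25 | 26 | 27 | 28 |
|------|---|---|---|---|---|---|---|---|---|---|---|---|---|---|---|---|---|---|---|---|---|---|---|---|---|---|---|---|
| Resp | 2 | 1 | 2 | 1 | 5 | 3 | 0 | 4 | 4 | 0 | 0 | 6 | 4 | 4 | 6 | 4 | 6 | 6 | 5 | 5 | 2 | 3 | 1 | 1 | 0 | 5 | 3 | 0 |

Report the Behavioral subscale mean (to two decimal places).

2.14

Behavioral items: 5, 7, 9, 21, 22, 26, 28.
Of these, item 26 is reverse-keyed; on a 0–6 scale, reversed = 6 − raw.
  item 5: 5
  item 7: 0
  item 9: 4
  item 21: 2
  item 22: 3
  item 26: 6 − 5 = 1
  item 28: 0
Sum = 5 + 0 + 4 + 2 + 3 + 1 + 0 = 15
Mean = 15 / 7 = 2.14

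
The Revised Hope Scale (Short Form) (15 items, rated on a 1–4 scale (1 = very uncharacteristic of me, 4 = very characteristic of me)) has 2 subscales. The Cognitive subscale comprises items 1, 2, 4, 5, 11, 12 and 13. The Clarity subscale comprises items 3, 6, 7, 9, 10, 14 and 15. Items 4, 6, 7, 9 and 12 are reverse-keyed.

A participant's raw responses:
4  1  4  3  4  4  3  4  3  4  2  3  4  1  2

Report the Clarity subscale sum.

Clarity items: 3, 6, 7, 9, 10, 14, 15.
Of these, items 6, 7, and 9 are reverse-keyed; on a 1–4 scale, reversed = 5 − raw.
  item 3: 4
  item 6: 5 − 4 = 1
  item 7: 5 − 3 = 2
  item 9: 5 − 3 = 2
  item 10: 4
  item 14: 1
  item 15: 2
Sum = 4 + 1 + 2 + 2 + 4 + 1 + 2 = 16

16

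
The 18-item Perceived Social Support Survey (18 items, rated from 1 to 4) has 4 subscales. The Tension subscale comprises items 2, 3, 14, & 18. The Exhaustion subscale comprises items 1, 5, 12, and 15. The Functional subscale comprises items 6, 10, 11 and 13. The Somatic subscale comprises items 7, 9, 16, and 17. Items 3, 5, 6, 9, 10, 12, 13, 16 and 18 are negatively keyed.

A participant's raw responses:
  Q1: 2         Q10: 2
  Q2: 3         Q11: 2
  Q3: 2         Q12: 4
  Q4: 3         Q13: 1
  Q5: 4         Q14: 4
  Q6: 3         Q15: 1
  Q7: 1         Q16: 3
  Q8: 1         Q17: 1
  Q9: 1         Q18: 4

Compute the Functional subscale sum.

Functional items: 6, 10, 11, 13.
Of these, items 6, 10, and 13 are negatively keyed; reversed = (1+4) − raw = 5 − raw.
  item 6: 5 − 3 = 2
  item 10: 5 − 2 = 3
  item 11: 2
  item 13: 5 − 1 = 4
Sum = 2 + 3 + 2 + 4 = 11

11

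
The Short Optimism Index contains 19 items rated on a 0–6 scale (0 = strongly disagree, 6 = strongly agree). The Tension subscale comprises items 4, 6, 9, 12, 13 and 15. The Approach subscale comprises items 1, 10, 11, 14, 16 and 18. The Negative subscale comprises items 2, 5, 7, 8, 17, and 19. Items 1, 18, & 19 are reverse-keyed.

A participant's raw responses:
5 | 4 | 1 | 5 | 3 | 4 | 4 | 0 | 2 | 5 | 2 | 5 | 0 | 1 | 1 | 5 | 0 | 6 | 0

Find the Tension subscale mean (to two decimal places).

2.83

Tension items: 4, 6, 9, 12, 13, 15.
  item 4: 5
  item 6: 4
  item 9: 2
  item 12: 5
  item 13: 0
  item 15: 1
Sum = 5 + 4 + 2 + 5 + 0 + 1 = 17
Mean = 17 / 6 = 2.83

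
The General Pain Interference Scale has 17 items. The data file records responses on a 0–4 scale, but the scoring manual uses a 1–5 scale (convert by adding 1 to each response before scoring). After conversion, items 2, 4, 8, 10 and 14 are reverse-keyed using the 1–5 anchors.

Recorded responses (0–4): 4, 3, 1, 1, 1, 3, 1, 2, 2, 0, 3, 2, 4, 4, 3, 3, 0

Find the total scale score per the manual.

Convert to 1–5: 5, 4, 2, 2, 2, 4, 2, 3, 3, 1, 4, 3, 5, 5, 4, 4, 1
Reverse-coded (on a 1–5 scale, reversed = 6 − raw):
  item 2: 6 − 4 = 2
  item 4: 6 − 2 = 4
  item 8: 6 − 3 = 3
  item 10: 6 − 1 = 5
  item 14: 6 − 5 = 1
Scored: 5, 2, 2, 4, 2, 4, 2, 3, 3, 5, 4, 3, 5, 1, 4, 4, 1
Total = 54

54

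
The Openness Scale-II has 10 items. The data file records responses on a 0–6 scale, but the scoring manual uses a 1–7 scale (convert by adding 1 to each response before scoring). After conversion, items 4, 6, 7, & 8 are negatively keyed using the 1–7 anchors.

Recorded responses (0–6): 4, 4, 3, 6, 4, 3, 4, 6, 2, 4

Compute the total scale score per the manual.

Convert to 1–7: 5, 5, 4, 7, 5, 4, 5, 7, 3, 5
Reverse-coded (reversed = (1+7) − raw = 8 − raw):
  item 4: 8 − 7 = 1
  item 6: 8 − 4 = 4
  item 7: 8 − 5 = 3
  item 8: 8 − 7 = 1
Scored: 5, 5, 4, 1, 5, 4, 3, 1, 3, 5
Total = 36

36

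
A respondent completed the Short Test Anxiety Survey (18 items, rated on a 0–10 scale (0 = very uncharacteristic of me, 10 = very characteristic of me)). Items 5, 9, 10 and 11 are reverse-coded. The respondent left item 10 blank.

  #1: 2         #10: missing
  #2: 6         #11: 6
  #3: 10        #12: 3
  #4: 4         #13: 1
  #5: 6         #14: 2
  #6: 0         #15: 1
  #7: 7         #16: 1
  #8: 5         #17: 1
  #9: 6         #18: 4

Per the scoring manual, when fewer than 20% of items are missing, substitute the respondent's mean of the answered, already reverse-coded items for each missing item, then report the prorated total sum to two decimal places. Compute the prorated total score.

Reverse-coded (on a 0–10 scale, reversed = 10 − raw):
  item 5: 10 − 6 = 4
  item 9: 10 − 6 = 4
  item 11: 10 − 6 = 4
Completed scored items (17 of 18): 2, 6, 10, 4, 4, 0, 7, 5, 4, 4, 3, 1, 2, 1, 1, 1, 4; sum = 59.
Person mean = 59 / 17 ≈ 3.4706
Prorated total = (59 / 17) × 18 = 62.47 (to 2 dp)

62.47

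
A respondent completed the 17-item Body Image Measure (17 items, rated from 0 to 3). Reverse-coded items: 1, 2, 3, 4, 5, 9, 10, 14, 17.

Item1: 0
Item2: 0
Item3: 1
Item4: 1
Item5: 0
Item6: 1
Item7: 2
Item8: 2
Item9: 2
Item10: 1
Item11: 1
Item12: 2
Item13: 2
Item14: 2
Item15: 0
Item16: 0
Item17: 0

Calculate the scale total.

30

Raw sum = 17. Reverse-coded items: 1, 2, 3, 4, 5, 9, 10, 14, 17; their raw sum = 7.
Each reversal replaces raw with 3 − raw, changing the total by 3 − 2·raw per item.
Total = 17 + 9·3 − 2·7 = 17 + 27 − 14 = 30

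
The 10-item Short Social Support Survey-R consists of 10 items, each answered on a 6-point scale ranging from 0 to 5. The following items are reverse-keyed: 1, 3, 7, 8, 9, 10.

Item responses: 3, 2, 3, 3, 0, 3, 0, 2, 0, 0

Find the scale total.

Apply reverse scoring (on a 0–5 scale, reversed = 5 − raw):
  item 1: 5 − 3 = 2
  item 3: 5 − 3 = 2
  item 7: 5 − 0 = 5
  item 8: 5 − 2 = 3
  item 9: 5 − 0 = 5
  item 10: 5 − 0 = 5
After reverse-coding: 2, 2, 2, 3, 0, 3, 5, 3, 5, 5
Total = 2 + 2 + 2 + 3 + 0 + 3 + 5 + 3 + 5 + 5 = 30

30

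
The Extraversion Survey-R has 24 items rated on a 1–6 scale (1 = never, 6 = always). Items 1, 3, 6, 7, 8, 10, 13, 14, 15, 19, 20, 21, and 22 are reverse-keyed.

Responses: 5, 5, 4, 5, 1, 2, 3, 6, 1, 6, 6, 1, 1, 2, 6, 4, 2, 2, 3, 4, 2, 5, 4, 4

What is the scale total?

Reverse-coded items (reversed = (1+6) − raw = 7 − raw):
  item 1: 7 − 5 = 2
  item 3: 7 − 4 = 3
  item 6: 7 − 2 = 5
  item 7: 7 − 3 = 4
  item 8: 7 − 6 = 1
  item 10: 7 − 6 = 1
  item 13: 7 − 1 = 6
  item 14: 7 − 2 = 5
  item 15: 7 − 6 = 1
  item 19: 7 − 3 = 4
  item 20: 7 − 4 = 3
  item 21: 7 − 2 = 5
  item 22: 7 − 5 = 2
After reverse-coding: 2, 5, 3, 5, 1, 5, 4, 1, 1, 1, 6, 1, 6, 5, 1, 4, 2, 2, 4, 3, 5, 2, 4, 4
Total = 2 + 5 + 3 + 5 + 1 + 5 + 4 + 1 + 1 + 1 + 6 + 1 + 6 + 5 + 1 + 4 + 2 + 2 + 4 + 3 + 5 + 2 + 4 + 4 = 77

77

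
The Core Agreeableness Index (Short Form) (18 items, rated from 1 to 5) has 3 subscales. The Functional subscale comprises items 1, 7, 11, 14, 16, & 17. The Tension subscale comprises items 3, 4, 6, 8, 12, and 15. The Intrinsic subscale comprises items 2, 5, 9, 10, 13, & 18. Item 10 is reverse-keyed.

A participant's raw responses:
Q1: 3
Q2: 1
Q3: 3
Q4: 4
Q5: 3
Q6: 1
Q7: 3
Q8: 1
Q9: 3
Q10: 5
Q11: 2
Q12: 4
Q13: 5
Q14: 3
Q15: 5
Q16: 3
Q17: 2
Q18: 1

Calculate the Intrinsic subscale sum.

Intrinsic items: 2, 5, 9, 10, 13, 18.
Of these, item 10 is reverse-keyed; reversed = (1+5) − raw = 6 − raw.
  item 2: 1
  item 5: 3
  item 9: 3
  item 10: 6 − 5 = 1
  item 13: 5
  item 18: 1
Sum = 1 + 3 + 3 + 1 + 5 + 1 = 14

14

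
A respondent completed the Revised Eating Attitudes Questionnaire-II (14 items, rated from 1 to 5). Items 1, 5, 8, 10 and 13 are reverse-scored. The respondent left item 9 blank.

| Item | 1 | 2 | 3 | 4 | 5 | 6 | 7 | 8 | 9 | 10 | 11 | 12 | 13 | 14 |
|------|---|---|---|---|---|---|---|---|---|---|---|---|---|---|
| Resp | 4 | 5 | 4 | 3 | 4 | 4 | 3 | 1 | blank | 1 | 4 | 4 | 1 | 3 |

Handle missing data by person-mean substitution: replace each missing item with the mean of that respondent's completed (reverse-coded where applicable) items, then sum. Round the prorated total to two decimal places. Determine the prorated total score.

Reverse-coded (reverse-coded value = 6 − response):
  item 1: 6 − 4 = 2
  item 5: 6 − 4 = 2
  item 8: 6 − 1 = 5
  item 10: 6 − 1 = 5
  item 13: 6 − 1 = 5
Completed scored items (13 of 14): 2, 5, 4, 3, 2, 4, 3, 5, 5, 4, 4, 5, 3; sum = 49.
Person mean = 49 / 13 ≈ 3.7692
Prorated total = (49 / 13) × 14 = 52.77 (to 2 dp)

52.77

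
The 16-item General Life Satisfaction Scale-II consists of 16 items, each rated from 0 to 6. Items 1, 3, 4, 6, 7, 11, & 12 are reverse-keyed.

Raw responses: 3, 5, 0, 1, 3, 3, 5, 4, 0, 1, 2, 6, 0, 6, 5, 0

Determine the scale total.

Raw sum = 44. Reverse-keyed items: 1, 3, 4, 6, 7, 11, 12; their raw sum = 20.
Each reversal replaces raw with 6 − raw, changing the total by 6 − 2·raw per item.
Total = 44 + 7·6 − 2·20 = 44 + 42 − 40 = 46

46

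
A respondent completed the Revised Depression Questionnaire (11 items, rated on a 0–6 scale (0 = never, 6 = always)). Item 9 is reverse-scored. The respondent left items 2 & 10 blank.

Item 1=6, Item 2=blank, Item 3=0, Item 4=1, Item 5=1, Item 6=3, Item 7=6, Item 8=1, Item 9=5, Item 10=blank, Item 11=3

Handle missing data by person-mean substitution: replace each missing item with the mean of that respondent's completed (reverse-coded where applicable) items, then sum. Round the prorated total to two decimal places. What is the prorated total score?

Reverse-coded (reversed = (0+6) − raw = 6 − raw):
  item 9: 6 − 5 = 1
Completed scored items (9 of 11): 6, 0, 1, 1, 3, 6, 1, 1, 3; sum = 22.
Person mean = 22 / 9 ≈ 2.4444
Prorated total = (22 / 9) × 11 = 26.89 (to 2 dp)

26.89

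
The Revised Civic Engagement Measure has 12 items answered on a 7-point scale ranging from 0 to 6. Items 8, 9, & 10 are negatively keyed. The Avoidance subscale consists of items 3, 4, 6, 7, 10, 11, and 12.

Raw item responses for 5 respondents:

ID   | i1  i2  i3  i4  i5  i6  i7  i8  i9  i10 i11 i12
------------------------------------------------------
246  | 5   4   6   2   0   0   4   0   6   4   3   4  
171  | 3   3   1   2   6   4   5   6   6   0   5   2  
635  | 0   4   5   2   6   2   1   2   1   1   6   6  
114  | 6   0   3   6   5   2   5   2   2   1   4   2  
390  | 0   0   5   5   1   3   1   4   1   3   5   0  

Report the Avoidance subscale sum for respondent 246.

Respondent 246 raw: 5, 4, 6, 2, 0, 0, 4, 0, 6, 4, 3, 4.
Avoidance items: 3, 4, 6, 7, 10, 11, 12.
Reverse-coded (reversed = (0+6) − raw = 6 − raw):
  item 3: 6
  item 4: 2
  item 6: 0
  item 7: 4
  item 10: 6 − 4 = 2
  item 11: 3
  item 12: 4
Sum = 6 + 2 + 0 + 4 + 2 + 3 + 4 = 21

21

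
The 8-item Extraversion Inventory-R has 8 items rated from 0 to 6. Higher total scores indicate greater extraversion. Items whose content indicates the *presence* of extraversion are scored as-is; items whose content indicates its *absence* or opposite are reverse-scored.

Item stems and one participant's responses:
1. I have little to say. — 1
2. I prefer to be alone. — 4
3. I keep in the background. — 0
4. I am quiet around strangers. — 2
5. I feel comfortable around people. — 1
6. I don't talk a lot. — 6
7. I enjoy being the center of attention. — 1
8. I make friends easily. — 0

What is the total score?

Items 1, 2, 3, 4, 6 describe the absence/opposite of extraversion → reverse-score.
on a 0–6 scale, reversed = 6 − raw.
  item 1: 6 − 1 = 5
  item 2: 6 − 4 = 2
  item 3: 6 − 0 = 6
  item 4: 6 − 2 = 4
  item 5: 1
  item 6: 6 − 6 = 0
  item 7: 1
  item 8: 0
Total = 5 + 2 + 6 + 4 + 1 + 0 + 1 + 0 = 19

19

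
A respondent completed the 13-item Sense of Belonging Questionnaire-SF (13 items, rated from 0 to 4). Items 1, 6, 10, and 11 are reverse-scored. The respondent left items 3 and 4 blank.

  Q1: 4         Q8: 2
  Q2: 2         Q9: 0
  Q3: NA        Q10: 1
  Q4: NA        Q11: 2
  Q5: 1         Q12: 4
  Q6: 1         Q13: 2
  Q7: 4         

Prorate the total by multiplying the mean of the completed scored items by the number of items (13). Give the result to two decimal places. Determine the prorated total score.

Reverse-coded (reversed = (0+4) − raw = 4 − raw):
  item 1: 4 − 4 = 0
  item 6: 4 − 1 = 3
  item 10: 4 − 1 = 3
  item 11: 4 − 2 = 2
Completed scored items (11 of 13): 0, 2, 1, 3, 4, 2, 0, 3, 2, 4, 2; sum = 23.
Person mean = 23 / 11 ≈ 2.0909
Prorated total = (23 / 11) × 13 = 27.18 (to 2 dp)

27.18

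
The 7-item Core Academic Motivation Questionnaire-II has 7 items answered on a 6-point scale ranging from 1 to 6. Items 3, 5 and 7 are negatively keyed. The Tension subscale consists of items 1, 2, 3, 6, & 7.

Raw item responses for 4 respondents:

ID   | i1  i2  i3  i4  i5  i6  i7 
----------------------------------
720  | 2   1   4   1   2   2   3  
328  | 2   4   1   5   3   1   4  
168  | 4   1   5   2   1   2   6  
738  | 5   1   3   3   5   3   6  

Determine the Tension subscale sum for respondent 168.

10

Respondent 168 raw: 4, 1, 5, 2, 1, 2, 6.
Tension items: 1, 2, 3, 6, 7.
Reverse-coded (on a 1–6 scale, reversed = 7 − raw):
  item 1: 4
  item 2: 1
  item 3: 7 − 5 = 2
  item 6: 2
  item 7: 7 − 6 = 1
Sum = 4 + 1 + 2 + 2 + 1 = 10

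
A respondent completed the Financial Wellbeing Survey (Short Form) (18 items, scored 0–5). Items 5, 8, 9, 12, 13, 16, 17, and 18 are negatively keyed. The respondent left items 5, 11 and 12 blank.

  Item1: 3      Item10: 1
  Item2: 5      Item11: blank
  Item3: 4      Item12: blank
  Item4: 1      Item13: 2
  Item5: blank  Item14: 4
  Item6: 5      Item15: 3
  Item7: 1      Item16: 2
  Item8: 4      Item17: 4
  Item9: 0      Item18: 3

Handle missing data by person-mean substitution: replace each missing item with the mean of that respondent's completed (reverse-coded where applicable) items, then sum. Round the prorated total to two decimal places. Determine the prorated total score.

Reverse-coded (on a 0–5 scale, reversed = 5 − raw):
  item 8: 5 − 4 = 1
  item 9: 5 − 0 = 5
  item 13: 5 − 2 = 3
  item 16: 5 − 2 = 3
  item 17: 5 − 4 = 1
  item 18: 5 − 3 = 2
Completed scored items (15 of 18): 3, 5, 4, 1, 5, 1, 1, 5, 1, 3, 4, 3, 3, 1, 2; sum = 42.
Person mean = 42 / 15 ≈ 2.8000
Prorated total = (42 / 15) × 18 = 50.40 (to 2 dp)

50.40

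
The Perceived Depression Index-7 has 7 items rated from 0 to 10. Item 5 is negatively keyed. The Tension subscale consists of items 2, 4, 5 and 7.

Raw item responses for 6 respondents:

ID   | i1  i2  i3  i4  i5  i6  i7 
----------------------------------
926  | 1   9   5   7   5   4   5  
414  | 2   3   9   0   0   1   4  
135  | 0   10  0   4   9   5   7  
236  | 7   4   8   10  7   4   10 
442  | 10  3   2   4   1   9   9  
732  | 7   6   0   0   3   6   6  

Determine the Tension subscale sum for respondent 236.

27

Respondent 236 raw: 7, 4, 8, 10, 7, 4, 10.
Tension items: 2, 4, 5, 7.
Reverse-coded (on a 0–10 scale, reversed = 10 − raw):
  item 2: 4
  item 4: 10
  item 5: 10 − 7 = 3
  item 7: 10
Sum = 4 + 10 + 3 + 10 = 27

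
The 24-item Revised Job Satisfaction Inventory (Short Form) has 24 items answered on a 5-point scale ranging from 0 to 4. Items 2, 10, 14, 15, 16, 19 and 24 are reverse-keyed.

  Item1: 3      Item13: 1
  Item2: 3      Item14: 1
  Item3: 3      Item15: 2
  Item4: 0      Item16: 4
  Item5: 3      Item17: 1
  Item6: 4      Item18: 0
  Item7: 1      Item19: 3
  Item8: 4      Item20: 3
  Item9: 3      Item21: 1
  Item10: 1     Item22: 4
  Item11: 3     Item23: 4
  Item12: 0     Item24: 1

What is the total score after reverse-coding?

Apply reverse scoring (reverse-coded value = 4 − response):
  item 2: 4 − 3 = 1
  item 10: 4 − 1 = 3
  item 14: 4 − 1 = 3
  item 15: 4 − 2 = 2
  item 16: 4 − 4 = 0
  item 19: 4 − 3 = 1
  item 24: 4 − 1 = 3
After reverse-coding: 3, 1, 3, 0, 3, 4, 1, 4, 3, 3, 3, 0, 1, 3, 2, 0, 1, 0, 1, 3, 1, 4, 4, 3
Total = 3 + 1 + 3 + 0 + 3 + 4 + 1 + 4 + 3 + 3 + 3 + 0 + 1 + 3 + 2 + 0 + 1 + 0 + 1 + 3 + 1 + 4 + 4 + 3 = 51

51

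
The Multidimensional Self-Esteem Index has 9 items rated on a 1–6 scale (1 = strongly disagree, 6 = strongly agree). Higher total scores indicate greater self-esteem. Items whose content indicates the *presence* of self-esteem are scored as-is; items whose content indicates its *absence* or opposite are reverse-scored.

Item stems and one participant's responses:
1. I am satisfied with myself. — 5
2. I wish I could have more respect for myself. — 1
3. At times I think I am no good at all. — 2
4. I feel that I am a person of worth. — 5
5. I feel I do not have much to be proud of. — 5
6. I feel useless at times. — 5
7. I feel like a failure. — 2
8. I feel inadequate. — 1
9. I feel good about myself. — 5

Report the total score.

Items 2, 3, 5, 6, 7, 8 describe the absence/opposite of self-esteem → reverse-score.
reverse-coded value = 7 − response.
  item 1: 5
  item 2: 7 − 1 = 6
  item 3: 7 − 2 = 5
  item 4: 5
  item 5: 7 − 5 = 2
  item 6: 7 − 5 = 2
  item 7: 7 − 2 = 5
  item 8: 7 − 1 = 6
  item 9: 5
Total = 5 + 6 + 5 + 5 + 2 + 2 + 5 + 6 + 5 = 41

41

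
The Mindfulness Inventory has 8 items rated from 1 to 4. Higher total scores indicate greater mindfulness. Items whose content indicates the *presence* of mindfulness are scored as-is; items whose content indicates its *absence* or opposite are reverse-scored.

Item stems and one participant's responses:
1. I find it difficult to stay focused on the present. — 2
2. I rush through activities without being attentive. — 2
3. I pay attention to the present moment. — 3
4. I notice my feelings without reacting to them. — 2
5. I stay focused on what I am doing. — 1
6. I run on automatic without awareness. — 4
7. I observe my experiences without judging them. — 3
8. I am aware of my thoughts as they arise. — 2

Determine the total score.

18

Items 1, 2, 6 describe the absence/opposite of mindfulness → reverse-score.
reverse-coded value = 5 − response.
  item 1: 5 − 2 = 3
  item 2: 5 − 2 = 3
  item 3: 3
  item 4: 2
  item 5: 1
  item 6: 5 − 4 = 1
  item 7: 3
  item 8: 2
Total = 3 + 3 + 3 + 2 + 1 + 1 + 3 + 2 = 18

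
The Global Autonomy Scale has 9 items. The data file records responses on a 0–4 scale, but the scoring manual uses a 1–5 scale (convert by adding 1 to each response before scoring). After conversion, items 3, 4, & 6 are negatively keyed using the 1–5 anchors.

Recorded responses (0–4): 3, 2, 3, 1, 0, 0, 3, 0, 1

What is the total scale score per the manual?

26

Convert to 1–5: 4, 3, 4, 2, 1, 1, 4, 1, 2
Reverse-coded (reversed = (1+5) − raw = 6 − raw):
  item 3: 6 − 4 = 2
  item 4: 6 − 2 = 4
  item 6: 6 − 1 = 5
Scored: 4, 3, 2, 4, 1, 5, 4, 1, 2
Total = 26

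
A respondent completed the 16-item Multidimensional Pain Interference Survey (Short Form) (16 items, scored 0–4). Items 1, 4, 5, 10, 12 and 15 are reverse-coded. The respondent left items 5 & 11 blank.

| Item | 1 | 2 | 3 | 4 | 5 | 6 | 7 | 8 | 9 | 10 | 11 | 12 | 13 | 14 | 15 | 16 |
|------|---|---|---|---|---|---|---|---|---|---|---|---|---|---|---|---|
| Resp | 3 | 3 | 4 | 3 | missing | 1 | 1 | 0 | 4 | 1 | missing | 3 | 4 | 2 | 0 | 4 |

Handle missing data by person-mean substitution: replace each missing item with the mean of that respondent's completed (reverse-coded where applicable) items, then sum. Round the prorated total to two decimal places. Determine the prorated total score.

Reverse-coded (reversed = (0+4) − raw = 4 − raw):
  item 1: 4 − 3 = 1
  item 4: 4 − 3 = 1
  item 10: 4 − 1 = 3
  item 12: 4 − 3 = 1
  item 15: 4 − 0 = 4
Completed scored items (14 of 16): 1, 3, 4, 1, 1, 1, 0, 4, 3, 1, 4, 2, 4, 4; sum = 33.
Person mean = 33 / 14 ≈ 2.3571
Prorated total = (33 / 14) × 16 = 37.71 (to 2 dp)

37.71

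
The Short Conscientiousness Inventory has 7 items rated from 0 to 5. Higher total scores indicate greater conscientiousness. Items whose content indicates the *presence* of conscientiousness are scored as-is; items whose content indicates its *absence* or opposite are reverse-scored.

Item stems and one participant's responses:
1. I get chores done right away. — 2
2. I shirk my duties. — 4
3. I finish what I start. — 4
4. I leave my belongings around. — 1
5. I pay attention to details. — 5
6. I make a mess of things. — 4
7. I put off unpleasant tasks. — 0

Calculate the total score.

Items 2, 4, 6, 7 describe the absence/opposite of conscientiousness → reverse-score.
reverse-coded value = 5 − response.
  item 1: 2
  item 2: 5 − 4 = 1
  item 3: 4
  item 4: 5 − 1 = 4
  item 5: 5
  item 6: 5 − 4 = 1
  item 7: 5 − 0 = 5
Total = 2 + 1 + 4 + 4 + 5 + 1 + 5 = 22

22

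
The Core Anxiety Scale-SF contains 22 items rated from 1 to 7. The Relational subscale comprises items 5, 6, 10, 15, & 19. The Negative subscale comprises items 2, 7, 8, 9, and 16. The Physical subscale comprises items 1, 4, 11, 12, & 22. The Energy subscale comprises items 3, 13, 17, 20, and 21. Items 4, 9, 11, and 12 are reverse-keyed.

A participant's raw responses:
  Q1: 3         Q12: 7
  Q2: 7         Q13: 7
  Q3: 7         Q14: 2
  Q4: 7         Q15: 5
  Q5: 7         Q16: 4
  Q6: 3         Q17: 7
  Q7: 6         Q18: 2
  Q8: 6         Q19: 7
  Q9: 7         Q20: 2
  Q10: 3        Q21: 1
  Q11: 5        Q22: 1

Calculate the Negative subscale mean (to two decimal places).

4.80

Negative items: 2, 7, 8, 9, 16.
Of these, item 9 is reverse-keyed; reverse-coded value = 8 − response.
  item 2: 7
  item 7: 6
  item 8: 6
  item 9: 8 − 7 = 1
  item 16: 4
Sum = 7 + 6 + 6 + 1 + 4 = 24
Mean = 24 / 5 = 4.80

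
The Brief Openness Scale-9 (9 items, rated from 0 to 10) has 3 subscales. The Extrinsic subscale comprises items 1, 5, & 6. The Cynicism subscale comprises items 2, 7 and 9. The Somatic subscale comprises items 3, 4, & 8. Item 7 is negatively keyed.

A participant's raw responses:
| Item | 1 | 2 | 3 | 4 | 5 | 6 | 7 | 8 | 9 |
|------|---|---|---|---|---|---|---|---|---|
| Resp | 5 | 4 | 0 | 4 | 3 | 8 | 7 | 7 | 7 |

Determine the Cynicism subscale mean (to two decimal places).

4.67

Cynicism items: 2, 7, 9.
Of these, item 7 is negatively keyed; on a 0–10 scale, reversed = 10 − raw.
  item 2: 4
  item 7: 10 − 7 = 3
  item 9: 7
Sum = 4 + 3 + 7 = 14
Mean = 14 / 3 = 4.67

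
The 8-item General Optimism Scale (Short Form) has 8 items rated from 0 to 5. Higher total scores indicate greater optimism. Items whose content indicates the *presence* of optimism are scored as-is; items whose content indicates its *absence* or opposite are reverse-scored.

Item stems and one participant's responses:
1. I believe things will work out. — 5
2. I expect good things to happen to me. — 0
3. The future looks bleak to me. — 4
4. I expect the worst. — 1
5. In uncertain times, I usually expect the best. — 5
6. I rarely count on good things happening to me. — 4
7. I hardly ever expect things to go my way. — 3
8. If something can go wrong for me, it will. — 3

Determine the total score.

Items 3, 4, 6, 7, 8 describe the absence/opposite of optimism → reverse-score.
reverse-coded value = 5 − response.
  item 1: 5
  item 2: 0
  item 3: 5 − 4 = 1
  item 4: 5 − 1 = 4
  item 5: 5
  item 6: 5 − 4 = 1
  item 7: 5 − 3 = 2
  item 8: 5 − 3 = 2
Total = 5 + 0 + 1 + 4 + 5 + 1 + 2 + 2 = 20

20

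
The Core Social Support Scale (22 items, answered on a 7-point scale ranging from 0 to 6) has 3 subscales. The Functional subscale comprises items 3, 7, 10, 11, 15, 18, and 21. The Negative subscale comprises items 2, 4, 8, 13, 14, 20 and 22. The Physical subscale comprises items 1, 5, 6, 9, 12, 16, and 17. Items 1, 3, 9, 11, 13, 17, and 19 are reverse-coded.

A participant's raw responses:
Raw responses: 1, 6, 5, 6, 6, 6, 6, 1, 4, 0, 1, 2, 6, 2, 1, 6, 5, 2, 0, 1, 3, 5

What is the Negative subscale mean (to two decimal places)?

Negative items: 2, 4, 8, 13, 14, 20, 22.
Of these, item 13 is reverse-coded; reversed = (0+6) − raw = 6 − raw.
  item 2: 6
  item 4: 6
  item 8: 1
  item 13: 6 − 6 = 0
  item 14: 2
  item 20: 1
  item 22: 5
Sum = 6 + 6 + 1 + 0 + 2 + 1 + 5 = 21
Mean = 21 / 7 = 3.00

3.00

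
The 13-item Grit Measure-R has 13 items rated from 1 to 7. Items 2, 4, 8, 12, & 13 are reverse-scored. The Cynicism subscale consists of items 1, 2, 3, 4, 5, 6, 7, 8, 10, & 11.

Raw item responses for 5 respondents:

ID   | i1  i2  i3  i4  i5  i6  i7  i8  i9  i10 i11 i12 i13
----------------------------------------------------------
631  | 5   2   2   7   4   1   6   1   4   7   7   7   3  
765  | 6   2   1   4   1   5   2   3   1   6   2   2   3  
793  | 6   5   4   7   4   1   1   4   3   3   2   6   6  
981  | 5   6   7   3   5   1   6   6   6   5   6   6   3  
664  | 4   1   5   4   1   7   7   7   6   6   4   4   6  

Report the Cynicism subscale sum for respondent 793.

Respondent 793 raw: 6, 5, 4, 7, 4, 1, 1, 4, 3, 3, 2, 6, 6.
Cynicism items: 1, 2, 3, 4, 5, 6, 7, 8, 10, 11.
Reverse-coded (on a 1–7 scale, reversed = 8 − raw):
  item 1: 6
  item 2: 8 − 5 = 3
  item 3: 4
  item 4: 8 − 7 = 1
  item 5: 4
  item 6: 1
  item 7: 1
  item 8: 8 − 4 = 4
  item 10: 3
  item 11: 2
Sum = 6 + 3 + 4 + 1 + 4 + 1 + 1 + 4 + 3 + 2 = 29

29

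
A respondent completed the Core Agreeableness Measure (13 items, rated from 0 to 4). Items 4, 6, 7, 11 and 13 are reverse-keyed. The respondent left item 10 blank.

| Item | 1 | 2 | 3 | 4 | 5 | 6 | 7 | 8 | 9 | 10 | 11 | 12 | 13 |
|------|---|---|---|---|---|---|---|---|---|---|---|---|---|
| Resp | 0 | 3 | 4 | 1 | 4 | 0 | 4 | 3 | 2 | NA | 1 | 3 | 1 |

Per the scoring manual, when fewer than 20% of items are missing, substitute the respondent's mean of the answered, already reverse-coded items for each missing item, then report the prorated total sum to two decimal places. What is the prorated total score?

Reverse-coded (on a 0–4 scale, reversed = 4 − raw):
  item 4: 4 − 1 = 3
  item 6: 4 − 0 = 4
  item 7: 4 − 4 = 0
  item 11: 4 − 1 = 3
  item 13: 4 − 1 = 3
Completed scored items (12 of 13): 0, 3, 4, 3, 4, 4, 0, 3, 2, 3, 3, 3; sum = 32.
Person mean = 32 / 12 ≈ 2.6667
Prorated total = (32 / 12) × 13 = 34.67 (to 2 dp)

34.67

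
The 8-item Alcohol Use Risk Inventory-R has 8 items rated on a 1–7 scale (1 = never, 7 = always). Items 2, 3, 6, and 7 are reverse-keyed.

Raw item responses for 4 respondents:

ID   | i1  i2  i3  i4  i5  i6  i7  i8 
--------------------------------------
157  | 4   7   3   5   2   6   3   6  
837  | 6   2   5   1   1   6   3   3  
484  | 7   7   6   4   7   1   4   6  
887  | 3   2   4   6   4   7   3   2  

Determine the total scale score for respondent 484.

Respondent 484 raw: 7, 7, 6, 4, 7, 1, 4, 6.
Reverse-coded (reverse-coded value = 8 − response):
  item 1: 7
  item 2: 8 − 7 = 1
  item 3: 8 − 6 = 2
  item 4: 4
  item 5: 7
  item 6: 8 − 1 = 7
  item 7: 8 − 4 = 4
  item 8: 6
Sum = 7 + 1 + 2 + 4 + 7 + 7 + 4 + 6 = 38

38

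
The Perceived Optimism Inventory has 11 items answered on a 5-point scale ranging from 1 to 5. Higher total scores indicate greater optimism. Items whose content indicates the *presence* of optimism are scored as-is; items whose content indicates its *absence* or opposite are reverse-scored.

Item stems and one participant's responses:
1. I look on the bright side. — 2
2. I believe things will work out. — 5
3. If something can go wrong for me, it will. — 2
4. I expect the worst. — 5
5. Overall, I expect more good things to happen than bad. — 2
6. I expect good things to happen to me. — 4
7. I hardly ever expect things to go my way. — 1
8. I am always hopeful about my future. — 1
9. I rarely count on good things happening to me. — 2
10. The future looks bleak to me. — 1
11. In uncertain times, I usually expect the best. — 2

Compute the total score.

Items 3, 4, 7, 9, 10 describe the absence/opposite of optimism → reverse-score.
reversed = (1+5) − raw = 6 − raw.
  item 1: 2
  item 2: 5
  item 3: 6 − 2 = 4
  item 4: 6 − 5 = 1
  item 5: 2
  item 6: 4
  item 7: 6 − 1 = 5
  item 8: 1
  item 9: 6 − 2 = 4
  item 10: 6 − 1 = 5
  item 11: 2
Total = 2 + 5 + 4 + 1 + 2 + 4 + 5 + 1 + 4 + 5 + 2 = 35

35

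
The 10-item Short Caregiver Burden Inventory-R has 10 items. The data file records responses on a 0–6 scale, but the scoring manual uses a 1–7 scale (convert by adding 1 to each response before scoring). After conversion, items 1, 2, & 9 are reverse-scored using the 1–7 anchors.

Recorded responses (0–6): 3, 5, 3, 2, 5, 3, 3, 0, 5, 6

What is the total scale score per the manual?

Convert to 1–7: 4, 6, 4, 3, 6, 4, 4, 1, 6, 7
Reverse-coded (on a 1–7 scale, reversed = 8 − raw):
  item 1: 8 − 4 = 4
  item 2: 8 − 6 = 2
  item 9: 8 − 6 = 2
Scored: 4, 2, 4, 3, 6, 4, 4, 1, 2, 7
Total = 37

37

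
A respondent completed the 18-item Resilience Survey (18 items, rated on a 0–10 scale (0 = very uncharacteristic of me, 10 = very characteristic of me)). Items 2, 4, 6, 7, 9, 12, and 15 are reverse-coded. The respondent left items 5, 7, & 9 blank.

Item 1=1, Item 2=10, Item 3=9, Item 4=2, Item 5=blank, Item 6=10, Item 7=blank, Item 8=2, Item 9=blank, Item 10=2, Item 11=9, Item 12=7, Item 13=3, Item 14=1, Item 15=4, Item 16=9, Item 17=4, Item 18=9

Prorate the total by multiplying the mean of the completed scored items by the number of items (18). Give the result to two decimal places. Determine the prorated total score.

Reverse-coded (reversed = (0+10) − raw = 10 − raw):
  item 2: 10 − 10 = 0
  item 4: 10 − 2 = 8
  item 6: 10 − 10 = 0
  item 12: 10 − 7 = 3
  item 15: 10 − 4 = 6
Completed scored items (15 of 18): 1, 0, 9, 8, 0, 2, 2, 9, 3, 3, 1, 6, 9, 4, 9; sum = 66.
Person mean = 66 / 15 ≈ 4.4000
Prorated total = (66 / 15) × 18 = 79.20 (to 2 dp)

79.20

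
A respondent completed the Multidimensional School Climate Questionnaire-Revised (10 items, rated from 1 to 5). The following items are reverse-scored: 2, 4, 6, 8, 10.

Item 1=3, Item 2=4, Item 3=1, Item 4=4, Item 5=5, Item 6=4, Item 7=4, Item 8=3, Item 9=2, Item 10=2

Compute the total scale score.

Reverse-scored items use 6 − raw:
  item 2: 6 − 4 = 2
  item 4: 6 − 4 = 2
  item 6: 6 − 4 = 2
  item 8: 6 − 3 = 3
  item 10: 6 − 2 = 4
Scored responses: 3, 2, 1, 2, 5, 2, 4, 3, 2, 4
Total = 3 + 2 + 1 + 2 + 5 + 2 + 4 + 3 + 2 + 4 = 28

28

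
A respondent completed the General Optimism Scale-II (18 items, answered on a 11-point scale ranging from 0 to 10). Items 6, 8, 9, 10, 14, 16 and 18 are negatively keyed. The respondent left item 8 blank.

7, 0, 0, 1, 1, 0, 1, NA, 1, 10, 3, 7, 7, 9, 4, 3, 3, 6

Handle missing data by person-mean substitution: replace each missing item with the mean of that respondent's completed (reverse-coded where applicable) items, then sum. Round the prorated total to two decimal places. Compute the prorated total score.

Reverse-coded (reverse-coded value = 10 − response):
  item 6: 10 − 0 = 10
  item 9: 10 − 1 = 9
  item 10: 10 − 10 = 0
  item 14: 10 − 9 = 1
  item 16: 10 − 3 = 7
  item 18: 10 − 6 = 4
Completed scored items (17 of 18): 7, 0, 0, 1, 1, 10, 1, 9, 0, 3, 7, 7, 1, 4, 7, 3, 4; sum = 65.
Person mean = 65 / 17 ≈ 3.8235
Prorated total = (65 / 17) × 18 = 68.82 (to 2 dp)

68.82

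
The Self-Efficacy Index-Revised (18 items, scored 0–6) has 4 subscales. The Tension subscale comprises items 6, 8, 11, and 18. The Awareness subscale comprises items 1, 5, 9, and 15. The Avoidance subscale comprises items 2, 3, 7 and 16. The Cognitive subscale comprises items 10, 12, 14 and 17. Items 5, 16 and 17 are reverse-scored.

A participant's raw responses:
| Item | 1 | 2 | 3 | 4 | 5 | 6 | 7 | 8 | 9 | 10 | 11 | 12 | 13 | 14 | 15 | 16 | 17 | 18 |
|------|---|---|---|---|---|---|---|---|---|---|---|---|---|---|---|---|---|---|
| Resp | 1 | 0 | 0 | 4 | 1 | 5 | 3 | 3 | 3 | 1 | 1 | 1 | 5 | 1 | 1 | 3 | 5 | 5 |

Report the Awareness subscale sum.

Awareness items: 1, 5, 9, 15.
Of these, item 5 is reverse-scored; reversed = (0+6) − raw = 6 − raw.
  item 1: 1
  item 5: 6 − 1 = 5
  item 9: 3
  item 15: 1
Sum = 1 + 5 + 3 + 1 = 10

10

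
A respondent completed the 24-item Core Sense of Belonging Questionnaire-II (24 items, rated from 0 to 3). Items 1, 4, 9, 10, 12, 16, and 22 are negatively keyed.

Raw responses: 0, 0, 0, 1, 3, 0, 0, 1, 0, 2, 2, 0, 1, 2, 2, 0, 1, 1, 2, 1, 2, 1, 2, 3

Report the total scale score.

Apply reverse scoring (on a 0–3 scale, reversed = 3 − raw):
  item 1: 3 − 0 = 3
  item 4: 3 − 1 = 2
  item 9: 3 − 0 = 3
  item 10: 3 − 2 = 1
  item 12: 3 − 0 = 3
  item 16: 3 − 0 = 3
  item 22: 3 − 1 = 2
Scored responses: 3, 0, 0, 2, 3, 0, 0, 1, 3, 1, 2, 3, 1, 2, 2, 3, 1, 1, 2, 1, 2, 2, 2, 3
Total = 3 + 0 + 0 + 2 + 3 + 0 + 0 + 1 + 3 + 1 + 2 + 3 + 1 + 2 + 2 + 3 + 1 + 1 + 2 + 1 + 2 + 2 + 2 + 3 = 40

40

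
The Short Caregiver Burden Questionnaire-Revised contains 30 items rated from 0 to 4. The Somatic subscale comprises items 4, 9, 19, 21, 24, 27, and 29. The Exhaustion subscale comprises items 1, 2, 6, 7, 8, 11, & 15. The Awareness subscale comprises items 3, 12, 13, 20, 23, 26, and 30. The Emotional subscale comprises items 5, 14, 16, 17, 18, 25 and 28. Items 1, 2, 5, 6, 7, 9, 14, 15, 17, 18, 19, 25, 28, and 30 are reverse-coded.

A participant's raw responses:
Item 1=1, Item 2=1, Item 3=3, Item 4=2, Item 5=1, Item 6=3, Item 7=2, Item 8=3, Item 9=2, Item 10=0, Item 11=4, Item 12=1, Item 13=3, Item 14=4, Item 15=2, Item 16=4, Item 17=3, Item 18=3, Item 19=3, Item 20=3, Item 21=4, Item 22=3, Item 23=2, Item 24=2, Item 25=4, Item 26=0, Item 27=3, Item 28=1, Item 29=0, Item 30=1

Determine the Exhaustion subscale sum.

Exhaustion items: 1, 2, 6, 7, 8, 11, 15.
Of these, items 1, 2, 6, 7 and 15 are reverse-coded; on a 0–4 scale, reversed = 4 − raw.
  item 1: 4 − 1 = 3
  item 2: 4 − 1 = 3
  item 6: 4 − 3 = 1
  item 7: 4 − 2 = 2
  item 8: 3
  item 11: 4
  item 15: 4 − 2 = 2
Sum = 3 + 3 + 1 + 2 + 3 + 4 + 2 = 18

18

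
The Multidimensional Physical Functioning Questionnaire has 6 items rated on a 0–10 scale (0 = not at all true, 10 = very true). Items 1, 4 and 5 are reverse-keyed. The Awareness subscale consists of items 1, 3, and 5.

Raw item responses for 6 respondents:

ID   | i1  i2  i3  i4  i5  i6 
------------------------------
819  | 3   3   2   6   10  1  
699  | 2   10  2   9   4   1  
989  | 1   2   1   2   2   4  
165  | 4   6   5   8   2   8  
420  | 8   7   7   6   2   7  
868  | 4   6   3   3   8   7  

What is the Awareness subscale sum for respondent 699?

Respondent 699 raw: 2, 10, 2, 9, 4, 1.
Awareness items: 1, 3, 5.
Reverse-coded (reverse-coded value = 10 − response):
  item 1: 10 − 2 = 8
  item 3: 2
  item 5: 10 − 4 = 6
Sum = 8 + 2 + 6 = 16

16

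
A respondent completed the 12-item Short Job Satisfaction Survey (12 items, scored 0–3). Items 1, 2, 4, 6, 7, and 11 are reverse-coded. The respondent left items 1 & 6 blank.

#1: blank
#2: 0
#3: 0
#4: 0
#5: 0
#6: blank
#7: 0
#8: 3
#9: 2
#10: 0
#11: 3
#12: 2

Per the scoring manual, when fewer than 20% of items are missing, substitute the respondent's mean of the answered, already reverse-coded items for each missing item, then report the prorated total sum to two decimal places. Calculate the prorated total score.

Reverse-coded (reverse-coded value = 3 − response):
  item 2: 3 − 0 = 3
  item 4: 3 − 0 = 3
  item 7: 3 − 0 = 3
  item 11: 3 − 3 = 0
Completed scored items (10 of 12): 3, 0, 3, 0, 3, 3, 2, 0, 0, 2; sum = 16.
Person mean = 16 / 10 ≈ 1.6000
Prorated total = (16 / 10) × 12 = 19.20 (to 2 dp)

19.20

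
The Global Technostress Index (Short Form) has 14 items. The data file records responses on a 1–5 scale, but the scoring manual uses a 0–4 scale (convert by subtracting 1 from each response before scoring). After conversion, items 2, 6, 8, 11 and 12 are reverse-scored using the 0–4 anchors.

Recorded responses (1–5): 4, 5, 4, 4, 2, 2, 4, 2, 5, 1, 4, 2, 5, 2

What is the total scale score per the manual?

Convert to 0–4: 3, 4, 3, 3, 1, 1, 3, 1, 4, 0, 3, 1, 4, 1
Reverse-coded (reverse-coded value = 4 − response):
  item 2: 4 − 4 = 0
  item 6: 4 − 1 = 3
  item 8: 4 − 1 = 3
  item 11: 4 − 3 = 1
  item 12: 4 − 1 = 3
Scored: 3, 0, 3, 3, 1, 3, 3, 3, 4, 0, 1, 3, 4, 1
Total = 32

32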